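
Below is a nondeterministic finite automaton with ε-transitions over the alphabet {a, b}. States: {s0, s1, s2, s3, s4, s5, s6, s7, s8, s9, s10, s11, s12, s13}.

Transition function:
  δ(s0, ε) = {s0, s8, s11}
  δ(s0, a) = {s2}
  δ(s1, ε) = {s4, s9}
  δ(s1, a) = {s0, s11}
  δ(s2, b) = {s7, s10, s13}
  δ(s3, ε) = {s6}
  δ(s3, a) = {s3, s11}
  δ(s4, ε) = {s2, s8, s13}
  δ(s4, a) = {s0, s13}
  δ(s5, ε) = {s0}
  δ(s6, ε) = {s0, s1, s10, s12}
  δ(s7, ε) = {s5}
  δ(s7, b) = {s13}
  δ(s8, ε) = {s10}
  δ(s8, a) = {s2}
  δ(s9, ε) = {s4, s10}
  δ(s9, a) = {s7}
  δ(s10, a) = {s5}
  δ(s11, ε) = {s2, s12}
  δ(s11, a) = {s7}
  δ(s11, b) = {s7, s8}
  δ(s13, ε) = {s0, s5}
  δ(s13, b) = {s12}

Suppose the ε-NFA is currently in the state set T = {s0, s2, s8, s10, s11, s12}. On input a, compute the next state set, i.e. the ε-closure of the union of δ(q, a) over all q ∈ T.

{s0, s2, s5, s7, s8, s10, s11, s12}

s0 on a → {s2}.
s8 on a → {s2}.
s10 on a → {s5}.
s11 on a → {s7}.
No a-transition from s2, s12.
Union after reading a: {s2, s5, s7}.
Now take the ε-closure:
From s5 via ε: add s0.
From s0 via ε: add s8, s11.
From s8 via ε: add s10.
From s11 via ε: add s12.
No new states can be added; the closed set is {s0, s2, s5, s7, s8, s10, s11, s12}.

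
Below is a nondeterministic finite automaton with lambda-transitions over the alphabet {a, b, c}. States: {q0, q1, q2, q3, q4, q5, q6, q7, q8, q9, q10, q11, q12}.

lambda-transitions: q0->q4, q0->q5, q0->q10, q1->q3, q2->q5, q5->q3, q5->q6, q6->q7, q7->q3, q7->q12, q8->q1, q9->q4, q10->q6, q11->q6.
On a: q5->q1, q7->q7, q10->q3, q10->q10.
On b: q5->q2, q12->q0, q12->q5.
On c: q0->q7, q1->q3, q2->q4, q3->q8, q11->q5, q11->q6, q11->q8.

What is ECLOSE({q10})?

Start with {q10}.
From q10 via lambda: add q6.
From q6 via lambda: add q7.
From q7 via lambda: add q3, q12.
No new states can be added; the closed set is {q3, q6, q7, q10, q12}.

{q3, q6, q7, q10, q12}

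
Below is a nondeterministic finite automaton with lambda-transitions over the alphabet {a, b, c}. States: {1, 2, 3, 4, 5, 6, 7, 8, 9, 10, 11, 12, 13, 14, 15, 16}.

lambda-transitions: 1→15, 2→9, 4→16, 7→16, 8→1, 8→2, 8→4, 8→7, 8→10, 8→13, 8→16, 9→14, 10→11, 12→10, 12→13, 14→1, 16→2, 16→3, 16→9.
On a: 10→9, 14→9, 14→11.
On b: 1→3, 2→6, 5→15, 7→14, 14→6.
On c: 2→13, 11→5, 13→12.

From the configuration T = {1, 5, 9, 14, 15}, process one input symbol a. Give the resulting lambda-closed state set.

{1, 9, 11, 14, 15}

14 on a → {9, 11}.
No a-transition from 1, 5, 9, 15.
Union after reading a: {9, 11}.
Now take the lambda-closure:
From 9 via lambda: add 14.
From 14 via lambda: add 1.
From 1 via lambda: add 15.
No new states can be added; the closed set is {1, 9, 11, 14, 15}.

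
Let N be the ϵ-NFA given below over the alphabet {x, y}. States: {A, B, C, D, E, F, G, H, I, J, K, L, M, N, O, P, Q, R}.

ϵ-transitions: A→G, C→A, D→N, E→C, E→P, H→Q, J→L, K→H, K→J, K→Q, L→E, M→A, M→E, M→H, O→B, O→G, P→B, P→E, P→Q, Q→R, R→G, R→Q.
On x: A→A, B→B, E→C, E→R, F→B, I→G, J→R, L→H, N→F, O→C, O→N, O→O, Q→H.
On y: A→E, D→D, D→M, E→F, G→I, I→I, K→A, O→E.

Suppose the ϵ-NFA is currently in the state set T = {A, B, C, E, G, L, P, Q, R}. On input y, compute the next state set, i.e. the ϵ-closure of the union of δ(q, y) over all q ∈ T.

A on y → {E}.
E on y → {F}.
G on y → {I}.
No y-transition from B, C, L, P, Q, R.
Union after reading y: {E, F, I}.
Now take the ϵ-closure:
From E via ϵ: add C, P.
From C via ϵ: add A.
From P via ϵ: add B, Q.
From A via ϵ: add G.
From Q via ϵ: add R.
No new states can be added; the closed set is {A, B, C, E, F, G, I, P, Q, R}.

{A, B, C, E, F, G, I, P, Q, R}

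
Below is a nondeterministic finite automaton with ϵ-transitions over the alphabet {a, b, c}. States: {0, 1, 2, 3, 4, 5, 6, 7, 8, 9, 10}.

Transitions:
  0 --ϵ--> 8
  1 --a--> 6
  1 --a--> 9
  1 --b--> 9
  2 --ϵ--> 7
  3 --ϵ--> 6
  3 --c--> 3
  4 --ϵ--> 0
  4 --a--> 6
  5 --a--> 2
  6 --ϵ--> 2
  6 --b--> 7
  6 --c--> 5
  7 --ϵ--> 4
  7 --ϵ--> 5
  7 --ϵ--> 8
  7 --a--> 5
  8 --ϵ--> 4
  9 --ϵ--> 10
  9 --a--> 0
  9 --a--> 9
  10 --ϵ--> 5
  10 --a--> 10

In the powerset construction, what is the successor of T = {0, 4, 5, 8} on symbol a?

{0, 2, 4, 5, 6, 7, 8}

4 on a → {6}.
5 on a → {2}.
No a-transition from 0, 8.
Union after reading a: {2, 6}.
Now take the ϵ-closure:
From 2 via ϵ: add 7.
From 7 via ϵ: add 4, 5, 8.
From 4 via ϵ: add 0.
No new states can be added; the closed set is {0, 2, 4, 5, 6, 7, 8}.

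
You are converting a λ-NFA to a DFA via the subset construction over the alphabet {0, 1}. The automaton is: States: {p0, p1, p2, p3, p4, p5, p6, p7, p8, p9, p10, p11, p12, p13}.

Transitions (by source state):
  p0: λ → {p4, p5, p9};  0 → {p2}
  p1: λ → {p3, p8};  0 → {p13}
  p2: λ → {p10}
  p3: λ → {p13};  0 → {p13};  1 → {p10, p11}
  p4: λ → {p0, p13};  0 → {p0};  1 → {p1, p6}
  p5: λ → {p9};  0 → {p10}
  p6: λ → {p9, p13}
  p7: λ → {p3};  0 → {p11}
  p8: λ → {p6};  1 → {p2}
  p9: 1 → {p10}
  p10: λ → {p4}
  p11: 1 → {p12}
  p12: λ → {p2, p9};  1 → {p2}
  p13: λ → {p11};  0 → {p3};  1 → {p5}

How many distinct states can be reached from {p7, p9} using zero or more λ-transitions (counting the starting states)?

Start with {p7, p9}.
From p7 via λ: add p3.
From p3 via λ: add p13.
From p13 via λ: add p11.
λ-closure = {p3, p7, p9, p11, p13}, which has 5 states.

5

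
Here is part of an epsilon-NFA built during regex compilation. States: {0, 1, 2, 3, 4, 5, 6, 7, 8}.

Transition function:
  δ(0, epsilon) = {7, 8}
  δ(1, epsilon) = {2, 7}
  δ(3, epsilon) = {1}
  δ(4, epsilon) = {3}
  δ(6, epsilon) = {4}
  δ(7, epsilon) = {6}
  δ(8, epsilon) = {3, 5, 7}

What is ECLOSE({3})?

Start with {3}.
From 3 via epsilon: add 1.
From 1 via epsilon: add 2, 7.
From 7 via epsilon: add 6.
From 6 via epsilon: add 4.
No new states can be added; the closed set is {1, 2, 3, 4, 6, 7}.

{1, 2, 3, 4, 6, 7}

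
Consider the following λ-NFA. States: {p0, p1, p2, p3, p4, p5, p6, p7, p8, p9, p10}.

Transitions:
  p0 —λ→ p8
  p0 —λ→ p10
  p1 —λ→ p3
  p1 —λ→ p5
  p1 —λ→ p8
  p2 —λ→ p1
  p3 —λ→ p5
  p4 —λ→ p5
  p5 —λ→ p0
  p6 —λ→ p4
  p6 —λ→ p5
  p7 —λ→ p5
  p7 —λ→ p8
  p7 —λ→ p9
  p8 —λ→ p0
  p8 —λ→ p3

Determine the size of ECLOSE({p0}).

5

Start with {p0}.
From p0 via λ: add p8, p10.
From p8 via λ: add p3.
From p3 via λ: add p5.
λ-closure = {p0, p3, p5, p8, p10}, which has 5 states.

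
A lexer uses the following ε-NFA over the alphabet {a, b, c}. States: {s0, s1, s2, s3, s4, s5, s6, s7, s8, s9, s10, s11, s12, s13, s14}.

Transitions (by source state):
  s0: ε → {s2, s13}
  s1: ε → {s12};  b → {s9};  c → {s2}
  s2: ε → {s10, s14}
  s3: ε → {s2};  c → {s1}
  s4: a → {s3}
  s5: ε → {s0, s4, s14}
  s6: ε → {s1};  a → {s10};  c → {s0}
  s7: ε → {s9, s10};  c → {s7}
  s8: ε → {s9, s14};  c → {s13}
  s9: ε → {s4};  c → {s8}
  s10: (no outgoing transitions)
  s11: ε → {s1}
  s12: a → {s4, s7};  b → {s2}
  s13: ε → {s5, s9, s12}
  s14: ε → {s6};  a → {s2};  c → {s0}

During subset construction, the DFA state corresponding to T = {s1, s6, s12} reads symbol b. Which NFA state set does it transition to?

{s1, s2, s4, s6, s9, s10, s12, s14}

s1 on b → {s9}.
s12 on b → {s2}.
No b-transition from s6.
Union after reading b: {s2, s9}.
Now take the ε-closure:
From s2 via ε: add s10, s14.
From s9 via ε: add s4.
From s14 via ε: add s6.
From s6 via ε: add s1.
From s1 via ε: add s12.
No new states can be added; the closed set is {s1, s2, s4, s6, s9, s10, s12, s14}.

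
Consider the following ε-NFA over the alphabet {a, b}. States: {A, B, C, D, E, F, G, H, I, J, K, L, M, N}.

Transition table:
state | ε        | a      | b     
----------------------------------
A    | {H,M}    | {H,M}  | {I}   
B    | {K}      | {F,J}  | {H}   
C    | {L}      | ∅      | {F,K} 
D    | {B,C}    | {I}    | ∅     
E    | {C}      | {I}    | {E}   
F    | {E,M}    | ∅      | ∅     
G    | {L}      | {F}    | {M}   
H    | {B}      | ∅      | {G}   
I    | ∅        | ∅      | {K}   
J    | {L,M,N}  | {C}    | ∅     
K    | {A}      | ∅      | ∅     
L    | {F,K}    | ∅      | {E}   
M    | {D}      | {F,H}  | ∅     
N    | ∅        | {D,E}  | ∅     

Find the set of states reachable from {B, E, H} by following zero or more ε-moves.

Start with {B, E, H}.
From B via ε: add K.
From E via ε: add C.
From C via ε: add L.
From K via ε: add A.
From A via ε: add M.
From L via ε: add F.
From M via ε: add D.
No new states can be added; the closed set is {A, B, C, D, E, F, H, K, L, M}.

{A, B, C, D, E, F, H, K, L, M}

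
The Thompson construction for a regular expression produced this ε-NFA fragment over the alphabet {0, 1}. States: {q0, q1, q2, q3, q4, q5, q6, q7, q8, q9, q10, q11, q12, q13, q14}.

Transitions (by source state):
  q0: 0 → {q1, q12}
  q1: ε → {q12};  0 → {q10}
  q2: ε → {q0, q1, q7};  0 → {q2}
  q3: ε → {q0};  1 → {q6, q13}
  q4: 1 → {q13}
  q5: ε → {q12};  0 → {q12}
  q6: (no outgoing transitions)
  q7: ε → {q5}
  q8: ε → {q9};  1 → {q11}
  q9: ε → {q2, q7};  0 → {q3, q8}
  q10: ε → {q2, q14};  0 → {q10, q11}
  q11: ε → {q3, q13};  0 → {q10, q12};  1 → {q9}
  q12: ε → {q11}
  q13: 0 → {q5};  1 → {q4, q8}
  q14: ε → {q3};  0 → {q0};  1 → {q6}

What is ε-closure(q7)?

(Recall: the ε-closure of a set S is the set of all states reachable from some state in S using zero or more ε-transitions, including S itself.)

Start with {q7}.
From q7 via ε: add q5.
From q5 via ε: add q12.
From q12 via ε: add q11.
From q11 via ε: add q3, q13.
From q3 via ε: add q0.
No new states can be added; the closed set is {q0, q3, q5, q7, q11, q12, q13}.

{q0, q3, q5, q7, q11, q12, q13}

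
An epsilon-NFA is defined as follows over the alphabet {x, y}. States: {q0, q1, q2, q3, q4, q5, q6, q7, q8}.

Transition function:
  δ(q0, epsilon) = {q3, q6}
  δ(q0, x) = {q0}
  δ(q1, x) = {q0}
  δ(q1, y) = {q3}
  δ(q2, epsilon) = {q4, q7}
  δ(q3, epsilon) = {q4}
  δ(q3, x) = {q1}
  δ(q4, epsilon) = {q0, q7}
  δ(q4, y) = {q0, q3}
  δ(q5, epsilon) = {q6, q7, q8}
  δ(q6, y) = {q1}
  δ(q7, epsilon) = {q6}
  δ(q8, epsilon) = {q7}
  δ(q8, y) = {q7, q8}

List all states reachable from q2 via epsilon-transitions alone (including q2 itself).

{q0, q2, q3, q4, q6, q7}

Start with {q2}.
From q2 via epsilon: add q4, q7.
From q4 via epsilon: add q0.
From q7 via epsilon: add q6.
From q0 via epsilon: add q3.
No new states can be added; the closed set is {q0, q2, q3, q4, q6, q7}.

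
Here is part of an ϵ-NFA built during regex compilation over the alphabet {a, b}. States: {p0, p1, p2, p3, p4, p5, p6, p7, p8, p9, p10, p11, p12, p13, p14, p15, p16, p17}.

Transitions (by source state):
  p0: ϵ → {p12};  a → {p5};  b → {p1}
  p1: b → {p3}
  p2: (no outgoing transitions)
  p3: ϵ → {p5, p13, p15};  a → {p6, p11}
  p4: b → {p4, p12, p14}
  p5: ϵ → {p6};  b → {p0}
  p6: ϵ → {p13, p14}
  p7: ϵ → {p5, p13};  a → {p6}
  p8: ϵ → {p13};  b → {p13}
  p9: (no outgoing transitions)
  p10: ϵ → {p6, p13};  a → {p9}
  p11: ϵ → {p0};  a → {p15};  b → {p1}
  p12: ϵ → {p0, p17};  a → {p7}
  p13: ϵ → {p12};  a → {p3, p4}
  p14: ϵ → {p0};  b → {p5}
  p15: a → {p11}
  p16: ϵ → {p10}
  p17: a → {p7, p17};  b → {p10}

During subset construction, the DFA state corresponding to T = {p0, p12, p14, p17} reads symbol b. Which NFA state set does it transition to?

{p0, p1, p5, p6, p10, p12, p13, p14, p17}

p0 on b → {p1}.
p14 on b → {p5}.
p17 on b → {p10}.
No b-transition from p12.
Union after reading b: {p1, p5, p10}.
Now take the ϵ-closure:
From p5 via ϵ: add p6.
From p10 via ϵ: add p13.
From p6 via ϵ: add p14.
From p13 via ϵ: add p12.
From p12 via ϵ: add p0, p17.
No new states can be added; the closed set is {p0, p1, p5, p6, p10, p12, p13, p14, p17}.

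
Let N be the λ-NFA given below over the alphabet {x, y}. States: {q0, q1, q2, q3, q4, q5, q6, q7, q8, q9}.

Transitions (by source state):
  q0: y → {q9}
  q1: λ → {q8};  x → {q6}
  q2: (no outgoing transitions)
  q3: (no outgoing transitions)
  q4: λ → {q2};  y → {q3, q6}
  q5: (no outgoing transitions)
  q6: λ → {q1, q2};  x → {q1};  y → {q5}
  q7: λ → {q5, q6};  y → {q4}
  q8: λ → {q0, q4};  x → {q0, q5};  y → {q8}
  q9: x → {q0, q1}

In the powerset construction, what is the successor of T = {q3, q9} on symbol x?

q9 on x → {q0, q1}.
No x-transition from q3.
Union after reading x: {q0, q1}.
Now take the λ-closure:
From q1 via λ: add q8.
From q8 via λ: add q4.
From q4 via λ: add q2.
No new states can be added; the closed set is {q0, q1, q2, q4, q8}.

{q0, q1, q2, q4, q8}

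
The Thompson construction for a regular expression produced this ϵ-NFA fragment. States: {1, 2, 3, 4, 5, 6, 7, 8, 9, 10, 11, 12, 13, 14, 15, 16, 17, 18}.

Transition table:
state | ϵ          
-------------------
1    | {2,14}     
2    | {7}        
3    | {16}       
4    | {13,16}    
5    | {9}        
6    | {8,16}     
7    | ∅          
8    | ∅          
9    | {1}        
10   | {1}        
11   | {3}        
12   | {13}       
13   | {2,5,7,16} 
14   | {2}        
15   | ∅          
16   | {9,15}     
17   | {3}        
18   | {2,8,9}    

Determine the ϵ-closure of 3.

Start with {3}.
From 3 via ϵ: add 16.
From 16 via ϵ: add 9, 15.
From 9 via ϵ: add 1.
From 1 via ϵ: add 2, 14.
From 2 via ϵ: add 7.
No new states can be added; the closed set is {1, 2, 3, 7, 9, 14, 15, 16}.

{1, 2, 3, 7, 9, 14, 15, 16}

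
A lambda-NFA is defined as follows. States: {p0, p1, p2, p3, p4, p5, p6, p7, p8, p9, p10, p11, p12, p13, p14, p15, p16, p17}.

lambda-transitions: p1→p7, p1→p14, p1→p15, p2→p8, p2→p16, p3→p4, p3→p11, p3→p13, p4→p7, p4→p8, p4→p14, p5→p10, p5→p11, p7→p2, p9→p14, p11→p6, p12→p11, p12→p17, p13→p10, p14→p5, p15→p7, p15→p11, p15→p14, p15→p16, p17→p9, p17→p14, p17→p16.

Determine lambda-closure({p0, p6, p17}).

Start with {p0, p6, p17}.
From p17 via lambda: add p9, p14, p16.
From p14 via lambda: add p5.
From p5 via lambda: add p10, p11.
No new states can be added; the closed set is {p0, p5, p6, p9, p10, p11, p14, p16, p17}.

{p0, p5, p6, p9, p10, p11, p14, p16, p17}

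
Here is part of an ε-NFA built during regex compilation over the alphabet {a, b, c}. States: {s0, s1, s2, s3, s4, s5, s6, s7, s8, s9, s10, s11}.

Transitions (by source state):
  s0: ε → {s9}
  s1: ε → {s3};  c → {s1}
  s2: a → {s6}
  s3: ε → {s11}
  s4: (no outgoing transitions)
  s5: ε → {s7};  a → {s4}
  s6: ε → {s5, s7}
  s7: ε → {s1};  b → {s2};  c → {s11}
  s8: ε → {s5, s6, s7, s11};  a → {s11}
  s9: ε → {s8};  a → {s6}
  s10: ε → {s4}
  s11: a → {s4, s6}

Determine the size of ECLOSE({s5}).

Start with {s5}.
From s5 via ε: add s7.
From s7 via ε: add s1.
From s1 via ε: add s3.
From s3 via ε: add s11.
ε-closure = {s1, s3, s5, s7, s11}, which has 5 states.

5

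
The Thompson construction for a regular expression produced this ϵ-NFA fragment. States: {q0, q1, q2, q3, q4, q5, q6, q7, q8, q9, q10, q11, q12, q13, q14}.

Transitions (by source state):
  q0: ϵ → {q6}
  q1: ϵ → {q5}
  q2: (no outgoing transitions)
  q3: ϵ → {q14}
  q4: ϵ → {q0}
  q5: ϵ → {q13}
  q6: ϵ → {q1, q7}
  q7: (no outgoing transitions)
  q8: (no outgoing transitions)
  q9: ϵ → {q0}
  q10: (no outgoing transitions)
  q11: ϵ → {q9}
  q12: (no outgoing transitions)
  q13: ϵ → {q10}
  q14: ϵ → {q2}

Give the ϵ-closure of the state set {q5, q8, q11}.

{q0, q1, q5, q6, q7, q8, q9, q10, q11, q13}

Start with {q5, q8, q11}.
From q5 via ϵ: add q13.
From q11 via ϵ: add q9.
From q9 via ϵ: add q0.
From q13 via ϵ: add q10.
From q0 via ϵ: add q6.
From q6 via ϵ: add q1, q7.
No new states can be added; the closed set is {q0, q1, q5, q6, q7, q8, q9, q10, q11, q13}.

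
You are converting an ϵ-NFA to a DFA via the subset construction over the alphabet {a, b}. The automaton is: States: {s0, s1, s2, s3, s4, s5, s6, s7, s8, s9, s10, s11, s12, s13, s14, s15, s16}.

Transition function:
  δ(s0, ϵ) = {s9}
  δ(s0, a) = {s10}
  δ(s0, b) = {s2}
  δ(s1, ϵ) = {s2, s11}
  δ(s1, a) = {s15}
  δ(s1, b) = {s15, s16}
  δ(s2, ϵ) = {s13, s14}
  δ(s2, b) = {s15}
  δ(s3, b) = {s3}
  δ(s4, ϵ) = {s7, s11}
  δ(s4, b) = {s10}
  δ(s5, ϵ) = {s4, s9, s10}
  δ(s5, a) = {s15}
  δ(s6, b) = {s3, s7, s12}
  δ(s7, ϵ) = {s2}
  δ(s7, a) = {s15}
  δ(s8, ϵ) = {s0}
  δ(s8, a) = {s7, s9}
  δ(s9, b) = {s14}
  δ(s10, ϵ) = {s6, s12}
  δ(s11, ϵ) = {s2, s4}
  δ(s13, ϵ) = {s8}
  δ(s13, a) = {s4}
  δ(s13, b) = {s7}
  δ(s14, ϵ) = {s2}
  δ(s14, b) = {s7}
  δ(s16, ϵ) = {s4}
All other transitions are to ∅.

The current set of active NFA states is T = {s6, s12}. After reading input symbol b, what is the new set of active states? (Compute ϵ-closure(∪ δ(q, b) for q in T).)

{s0, s2, s3, s7, s8, s9, s12, s13, s14}

s6 on b → {s3, s7, s12}.
No b-transition from s12.
Union after reading b: {s3, s7, s12}.
Now take the ϵ-closure:
From s7 via ϵ: add s2.
From s2 via ϵ: add s13, s14.
From s13 via ϵ: add s8.
From s8 via ϵ: add s0.
From s0 via ϵ: add s9.
No new states can be added; the closed set is {s0, s2, s3, s7, s8, s9, s12, s13, s14}.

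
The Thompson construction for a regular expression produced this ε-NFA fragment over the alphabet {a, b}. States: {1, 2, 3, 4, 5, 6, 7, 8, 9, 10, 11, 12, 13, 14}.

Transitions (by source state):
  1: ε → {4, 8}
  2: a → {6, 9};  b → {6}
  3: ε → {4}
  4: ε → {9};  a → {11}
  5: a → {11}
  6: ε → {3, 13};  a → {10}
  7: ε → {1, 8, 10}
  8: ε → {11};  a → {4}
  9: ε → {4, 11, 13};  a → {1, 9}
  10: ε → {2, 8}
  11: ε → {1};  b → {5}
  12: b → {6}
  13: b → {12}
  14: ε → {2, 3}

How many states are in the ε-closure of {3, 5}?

Start with {3, 5}.
From 3 via ε: add 4.
From 4 via ε: add 9.
From 9 via ε: add 11, 13.
From 11 via ε: add 1.
From 1 via ε: add 8.
ε-closure = {1, 3, 4, 5, 8, 9, 11, 13}, which has 8 states.

8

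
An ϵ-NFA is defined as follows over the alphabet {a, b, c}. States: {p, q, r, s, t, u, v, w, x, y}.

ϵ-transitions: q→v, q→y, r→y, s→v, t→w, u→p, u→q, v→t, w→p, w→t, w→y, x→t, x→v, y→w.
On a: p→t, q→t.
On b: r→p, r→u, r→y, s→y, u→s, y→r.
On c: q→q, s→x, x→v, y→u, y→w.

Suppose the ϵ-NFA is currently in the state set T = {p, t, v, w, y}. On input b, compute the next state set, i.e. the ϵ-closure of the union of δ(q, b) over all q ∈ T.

y on b → {r}.
No b-transition from p, t, v, w.
Union after reading b: {r}.
Now take the ϵ-closure:
From r via ϵ: add y.
From y via ϵ: add w.
From w via ϵ: add p, t.
No new states can be added; the closed set is {p, r, t, w, y}.

{p, r, t, w, y}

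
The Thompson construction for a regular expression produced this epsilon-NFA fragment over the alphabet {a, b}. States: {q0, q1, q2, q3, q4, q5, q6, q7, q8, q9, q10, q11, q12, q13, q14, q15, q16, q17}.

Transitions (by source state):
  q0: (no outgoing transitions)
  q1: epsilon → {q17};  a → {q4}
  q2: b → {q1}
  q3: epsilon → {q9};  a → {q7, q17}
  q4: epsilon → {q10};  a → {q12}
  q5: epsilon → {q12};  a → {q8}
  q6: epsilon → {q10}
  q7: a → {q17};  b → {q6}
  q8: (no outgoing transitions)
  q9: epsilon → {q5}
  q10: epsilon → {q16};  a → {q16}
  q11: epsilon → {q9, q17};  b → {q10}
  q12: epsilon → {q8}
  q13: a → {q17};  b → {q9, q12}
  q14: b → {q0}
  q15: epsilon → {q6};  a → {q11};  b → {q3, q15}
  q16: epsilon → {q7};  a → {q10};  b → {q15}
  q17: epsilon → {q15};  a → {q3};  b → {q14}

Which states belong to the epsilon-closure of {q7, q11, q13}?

Start with {q7, q11, q13}.
From q11 via epsilon: add q9, q17.
From q9 via epsilon: add q5.
From q17 via epsilon: add q15.
From q5 via epsilon: add q12.
From q15 via epsilon: add q6.
From q6 via epsilon: add q10.
From q12 via epsilon: add q8.
From q10 via epsilon: add q16.
No new states can be added; the closed set is {q5, q6, q7, q8, q9, q10, q11, q12, q13, q15, q16, q17}.

{q5, q6, q7, q8, q9, q10, q11, q12, q13, q15, q16, q17}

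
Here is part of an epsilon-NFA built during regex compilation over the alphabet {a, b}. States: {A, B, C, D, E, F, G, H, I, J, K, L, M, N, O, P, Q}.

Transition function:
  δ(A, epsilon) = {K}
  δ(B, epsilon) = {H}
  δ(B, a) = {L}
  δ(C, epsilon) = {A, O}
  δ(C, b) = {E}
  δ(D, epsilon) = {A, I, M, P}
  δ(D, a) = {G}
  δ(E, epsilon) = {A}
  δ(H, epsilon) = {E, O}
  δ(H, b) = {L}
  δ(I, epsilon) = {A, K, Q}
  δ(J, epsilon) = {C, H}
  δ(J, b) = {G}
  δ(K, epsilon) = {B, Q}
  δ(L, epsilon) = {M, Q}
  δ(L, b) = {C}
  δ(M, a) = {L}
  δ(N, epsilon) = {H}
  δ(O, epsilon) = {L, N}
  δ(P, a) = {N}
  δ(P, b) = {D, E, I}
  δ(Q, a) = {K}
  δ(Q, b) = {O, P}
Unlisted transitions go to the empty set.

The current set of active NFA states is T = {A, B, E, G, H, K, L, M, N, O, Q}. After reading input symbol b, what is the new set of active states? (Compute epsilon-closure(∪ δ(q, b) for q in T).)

{A, B, C, E, H, K, L, M, N, O, P, Q}

H on b → {L}.
L on b → {C}.
Q on b → {O, P}.
No b-transition from A, B, E, G, K, M, N, O.
Union after reading b: {C, L, O, P}.
Now take the epsilon-closure:
From C via epsilon: add A.
From L via epsilon: add M, Q.
From O via epsilon: add N.
From A via epsilon: add K.
From N via epsilon: add H.
From H via epsilon: add E.
From K via epsilon: add B.
No new states can be added; the closed set is {A, B, C, E, H, K, L, M, N, O, P, Q}.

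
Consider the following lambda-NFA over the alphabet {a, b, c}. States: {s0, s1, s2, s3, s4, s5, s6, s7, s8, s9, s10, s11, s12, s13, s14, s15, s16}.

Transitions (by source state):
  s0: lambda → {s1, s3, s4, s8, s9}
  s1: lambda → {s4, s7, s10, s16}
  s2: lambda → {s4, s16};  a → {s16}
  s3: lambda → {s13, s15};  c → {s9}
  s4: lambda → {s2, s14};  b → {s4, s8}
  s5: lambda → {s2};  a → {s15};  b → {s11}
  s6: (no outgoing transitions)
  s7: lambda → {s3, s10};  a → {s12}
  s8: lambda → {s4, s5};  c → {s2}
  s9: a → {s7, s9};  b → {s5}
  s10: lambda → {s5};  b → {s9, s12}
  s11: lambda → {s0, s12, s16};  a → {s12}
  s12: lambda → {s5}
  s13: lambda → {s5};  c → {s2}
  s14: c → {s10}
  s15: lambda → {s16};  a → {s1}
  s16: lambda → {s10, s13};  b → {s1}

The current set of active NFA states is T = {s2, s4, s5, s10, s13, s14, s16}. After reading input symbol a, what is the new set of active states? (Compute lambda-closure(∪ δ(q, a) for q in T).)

{s2, s4, s5, s10, s13, s14, s15, s16}

s2 on a → {s16}.
s5 on a → {s15}.
No a-transition from s4, s10, s13, s14, s16.
Union after reading a: {s15, s16}.
Now take the lambda-closure:
From s16 via lambda: add s10, s13.
From s10 via lambda: add s5.
From s5 via lambda: add s2.
From s2 via lambda: add s4.
From s4 via lambda: add s14.
No new states can be added; the closed set is {s2, s4, s5, s10, s13, s14, s15, s16}.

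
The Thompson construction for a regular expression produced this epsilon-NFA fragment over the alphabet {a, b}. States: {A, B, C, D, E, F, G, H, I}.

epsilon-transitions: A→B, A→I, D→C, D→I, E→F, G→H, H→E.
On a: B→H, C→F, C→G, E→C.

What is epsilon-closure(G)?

{E, F, G, H}

Start with {G}.
From G via epsilon: add H.
From H via epsilon: add E.
From E via epsilon: add F.
No new states can be added; the closed set is {E, F, G, H}.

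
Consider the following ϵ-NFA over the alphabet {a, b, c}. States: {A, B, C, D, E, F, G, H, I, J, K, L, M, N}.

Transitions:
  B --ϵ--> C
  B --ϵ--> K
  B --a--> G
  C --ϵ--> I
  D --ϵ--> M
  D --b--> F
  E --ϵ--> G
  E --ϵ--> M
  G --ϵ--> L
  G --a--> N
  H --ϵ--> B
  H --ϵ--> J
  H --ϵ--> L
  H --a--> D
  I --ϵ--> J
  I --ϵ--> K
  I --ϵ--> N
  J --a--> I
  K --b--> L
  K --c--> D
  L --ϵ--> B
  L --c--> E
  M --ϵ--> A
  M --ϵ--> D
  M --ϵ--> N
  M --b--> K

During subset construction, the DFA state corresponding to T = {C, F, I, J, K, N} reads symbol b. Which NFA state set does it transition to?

{B, C, I, J, K, L, N}

K on b → {L}.
No b-transition from C, F, I, J, N.
Union after reading b: {L}.
Now take the ϵ-closure:
From L via ϵ: add B.
From B via ϵ: add C, K.
From C via ϵ: add I.
From I via ϵ: add J, N.
No new states can be added; the closed set is {B, C, I, J, K, L, N}.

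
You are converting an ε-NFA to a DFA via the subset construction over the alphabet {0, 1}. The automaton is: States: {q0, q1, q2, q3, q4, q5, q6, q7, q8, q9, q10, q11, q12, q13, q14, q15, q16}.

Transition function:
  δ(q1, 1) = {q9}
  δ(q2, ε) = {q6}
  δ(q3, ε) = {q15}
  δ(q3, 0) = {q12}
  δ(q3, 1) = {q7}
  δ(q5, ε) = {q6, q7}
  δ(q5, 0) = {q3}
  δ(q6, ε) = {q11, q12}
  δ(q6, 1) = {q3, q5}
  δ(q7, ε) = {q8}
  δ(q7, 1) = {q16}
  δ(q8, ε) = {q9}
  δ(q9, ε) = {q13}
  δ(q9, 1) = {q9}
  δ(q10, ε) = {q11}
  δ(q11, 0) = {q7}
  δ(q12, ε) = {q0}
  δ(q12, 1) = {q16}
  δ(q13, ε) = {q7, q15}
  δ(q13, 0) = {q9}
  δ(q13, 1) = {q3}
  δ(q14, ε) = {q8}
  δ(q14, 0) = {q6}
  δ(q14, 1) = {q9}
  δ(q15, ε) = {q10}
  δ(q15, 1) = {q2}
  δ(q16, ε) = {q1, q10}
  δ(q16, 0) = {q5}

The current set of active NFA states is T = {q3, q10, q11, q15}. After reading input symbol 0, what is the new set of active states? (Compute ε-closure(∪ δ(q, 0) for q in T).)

q3 on 0 → {q12}.
q11 on 0 → {q7}.
No 0-transition from q10, q15.
Union after reading 0: {q7, q12}.
Now take the ε-closure:
From q7 via ε: add q8.
From q12 via ε: add q0.
From q8 via ε: add q9.
From q9 via ε: add q13.
From q13 via ε: add q15.
From q15 via ε: add q10.
From q10 via ε: add q11.
No new states can be added; the closed set is {q0, q7, q8, q9, q10, q11, q12, q13, q15}.

{q0, q7, q8, q9, q10, q11, q12, q13, q15}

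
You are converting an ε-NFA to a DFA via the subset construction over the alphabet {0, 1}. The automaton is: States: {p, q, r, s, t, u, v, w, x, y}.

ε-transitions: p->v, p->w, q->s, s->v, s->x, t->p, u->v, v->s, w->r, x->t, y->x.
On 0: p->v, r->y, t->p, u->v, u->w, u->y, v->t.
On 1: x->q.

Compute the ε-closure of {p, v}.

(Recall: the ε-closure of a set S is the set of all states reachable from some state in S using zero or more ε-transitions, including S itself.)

{p, r, s, t, v, w, x}

Start with {p, v}.
From p via ε: add w.
From v via ε: add s.
From s via ε: add x.
From w via ε: add r.
From x via ε: add t.
No new states can be added; the closed set is {p, r, s, t, v, w, x}.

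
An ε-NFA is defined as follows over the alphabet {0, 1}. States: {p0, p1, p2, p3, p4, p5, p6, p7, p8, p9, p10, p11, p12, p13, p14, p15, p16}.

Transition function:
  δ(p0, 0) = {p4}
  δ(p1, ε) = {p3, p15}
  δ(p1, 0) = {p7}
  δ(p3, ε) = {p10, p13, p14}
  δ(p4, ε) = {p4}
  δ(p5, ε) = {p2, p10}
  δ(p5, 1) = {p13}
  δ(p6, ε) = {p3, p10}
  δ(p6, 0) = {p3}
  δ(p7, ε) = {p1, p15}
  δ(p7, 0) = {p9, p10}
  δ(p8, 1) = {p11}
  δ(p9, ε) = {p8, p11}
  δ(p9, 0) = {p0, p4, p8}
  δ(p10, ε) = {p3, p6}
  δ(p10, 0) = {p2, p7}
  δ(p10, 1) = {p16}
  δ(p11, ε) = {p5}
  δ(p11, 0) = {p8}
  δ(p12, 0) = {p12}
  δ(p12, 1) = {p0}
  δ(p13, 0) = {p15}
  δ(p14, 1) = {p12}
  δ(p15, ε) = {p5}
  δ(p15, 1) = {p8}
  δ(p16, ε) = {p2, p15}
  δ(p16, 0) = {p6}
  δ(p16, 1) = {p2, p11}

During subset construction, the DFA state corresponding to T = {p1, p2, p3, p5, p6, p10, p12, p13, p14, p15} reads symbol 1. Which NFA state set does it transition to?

{p0, p2, p3, p5, p6, p8, p10, p12, p13, p14, p15, p16}

p5 on 1 → {p13}.
p10 on 1 → {p16}.
p12 on 1 → {p0}.
p14 on 1 → {p12}.
p15 on 1 → {p8}.
No 1-transition from p1, p2, p3, p6, p13.
Union after reading 1: {p0, p8, p12, p13, p16}.
Now take the ε-closure:
From p16 via ε: add p2, p15.
From p15 via ε: add p5.
From p5 via ε: add p10.
From p10 via ε: add p3, p6.
From p3 via ε: add p14.
No new states can be added; the closed set is {p0, p2, p3, p5, p6, p8, p10, p12, p13, p14, p15, p16}.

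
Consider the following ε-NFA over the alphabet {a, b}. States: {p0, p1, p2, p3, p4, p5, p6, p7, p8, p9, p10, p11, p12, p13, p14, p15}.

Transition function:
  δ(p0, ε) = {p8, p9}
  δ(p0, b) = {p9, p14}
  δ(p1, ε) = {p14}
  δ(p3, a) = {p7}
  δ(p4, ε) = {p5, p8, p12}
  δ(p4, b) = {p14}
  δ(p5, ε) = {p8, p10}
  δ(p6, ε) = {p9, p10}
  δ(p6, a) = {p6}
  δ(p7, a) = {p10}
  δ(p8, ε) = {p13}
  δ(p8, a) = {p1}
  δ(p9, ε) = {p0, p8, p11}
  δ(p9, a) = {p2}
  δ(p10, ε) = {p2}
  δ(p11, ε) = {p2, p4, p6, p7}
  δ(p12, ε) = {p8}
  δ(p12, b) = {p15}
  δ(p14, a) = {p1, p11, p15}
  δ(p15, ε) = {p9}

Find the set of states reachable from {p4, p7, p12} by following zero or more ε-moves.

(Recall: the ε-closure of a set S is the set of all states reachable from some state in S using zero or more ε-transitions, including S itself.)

{p2, p4, p5, p7, p8, p10, p12, p13}

Start with {p4, p7, p12}.
From p4 via ε: add p5, p8.
From p5 via ε: add p10.
From p8 via ε: add p13.
From p10 via ε: add p2.
No new states can be added; the closed set is {p2, p4, p5, p7, p8, p10, p12, p13}.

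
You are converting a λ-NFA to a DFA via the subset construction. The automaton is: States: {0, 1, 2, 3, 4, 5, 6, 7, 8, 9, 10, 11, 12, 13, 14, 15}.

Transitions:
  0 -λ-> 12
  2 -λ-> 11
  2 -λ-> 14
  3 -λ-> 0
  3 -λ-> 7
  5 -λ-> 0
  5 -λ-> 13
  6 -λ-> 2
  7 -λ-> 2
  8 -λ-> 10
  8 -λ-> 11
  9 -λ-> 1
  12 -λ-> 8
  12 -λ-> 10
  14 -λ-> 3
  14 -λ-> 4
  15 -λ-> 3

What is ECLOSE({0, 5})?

{0, 5, 8, 10, 11, 12, 13}

Start with {0, 5}.
From 0 via λ: add 12.
From 5 via λ: add 13.
From 12 via λ: add 8, 10.
From 8 via λ: add 11.
No new states can be added; the closed set is {0, 5, 8, 10, 11, 12, 13}.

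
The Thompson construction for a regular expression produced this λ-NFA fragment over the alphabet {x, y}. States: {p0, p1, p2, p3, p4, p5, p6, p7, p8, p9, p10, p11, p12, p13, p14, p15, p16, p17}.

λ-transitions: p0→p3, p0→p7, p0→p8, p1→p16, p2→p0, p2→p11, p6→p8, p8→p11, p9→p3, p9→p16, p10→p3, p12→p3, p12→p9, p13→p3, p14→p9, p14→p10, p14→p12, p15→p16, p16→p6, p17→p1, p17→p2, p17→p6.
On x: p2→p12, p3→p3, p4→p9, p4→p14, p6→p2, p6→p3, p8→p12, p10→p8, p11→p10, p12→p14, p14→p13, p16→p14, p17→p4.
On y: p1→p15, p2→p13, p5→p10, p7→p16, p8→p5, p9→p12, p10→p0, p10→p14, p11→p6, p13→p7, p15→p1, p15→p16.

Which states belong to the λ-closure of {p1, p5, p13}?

{p1, p3, p5, p6, p8, p11, p13, p16}

Start with {p1, p5, p13}.
From p1 via λ: add p16.
From p13 via λ: add p3.
From p16 via λ: add p6.
From p6 via λ: add p8.
From p8 via λ: add p11.
No new states can be added; the closed set is {p1, p3, p5, p6, p8, p11, p13, p16}.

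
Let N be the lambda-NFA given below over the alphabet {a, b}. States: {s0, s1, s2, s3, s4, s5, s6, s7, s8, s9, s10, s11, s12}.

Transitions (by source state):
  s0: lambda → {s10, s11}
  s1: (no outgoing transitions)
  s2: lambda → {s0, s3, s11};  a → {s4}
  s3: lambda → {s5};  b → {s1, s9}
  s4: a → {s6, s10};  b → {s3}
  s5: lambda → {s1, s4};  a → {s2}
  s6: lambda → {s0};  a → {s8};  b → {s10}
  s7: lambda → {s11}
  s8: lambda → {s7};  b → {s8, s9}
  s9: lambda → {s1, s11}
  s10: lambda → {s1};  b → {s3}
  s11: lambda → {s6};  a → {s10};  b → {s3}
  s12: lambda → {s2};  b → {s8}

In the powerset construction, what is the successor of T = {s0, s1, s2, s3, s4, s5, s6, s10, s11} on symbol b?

{s0, s1, s3, s4, s5, s6, s9, s10, s11}

s3 on b → {s1, s9}.
s4 on b → {s3}.
s6 on b → {s10}.
s10 on b → {s3}.
s11 on b → {s3}.
No b-transition from s0, s1, s2, s5.
Union after reading b: {s1, s3, s9, s10}.
Now take the lambda-closure:
From s3 via lambda: add s5.
From s9 via lambda: add s11.
From s5 via lambda: add s4.
From s11 via lambda: add s6.
From s6 via lambda: add s0.
No new states can be added; the closed set is {s0, s1, s3, s4, s5, s6, s9, s10, s11}.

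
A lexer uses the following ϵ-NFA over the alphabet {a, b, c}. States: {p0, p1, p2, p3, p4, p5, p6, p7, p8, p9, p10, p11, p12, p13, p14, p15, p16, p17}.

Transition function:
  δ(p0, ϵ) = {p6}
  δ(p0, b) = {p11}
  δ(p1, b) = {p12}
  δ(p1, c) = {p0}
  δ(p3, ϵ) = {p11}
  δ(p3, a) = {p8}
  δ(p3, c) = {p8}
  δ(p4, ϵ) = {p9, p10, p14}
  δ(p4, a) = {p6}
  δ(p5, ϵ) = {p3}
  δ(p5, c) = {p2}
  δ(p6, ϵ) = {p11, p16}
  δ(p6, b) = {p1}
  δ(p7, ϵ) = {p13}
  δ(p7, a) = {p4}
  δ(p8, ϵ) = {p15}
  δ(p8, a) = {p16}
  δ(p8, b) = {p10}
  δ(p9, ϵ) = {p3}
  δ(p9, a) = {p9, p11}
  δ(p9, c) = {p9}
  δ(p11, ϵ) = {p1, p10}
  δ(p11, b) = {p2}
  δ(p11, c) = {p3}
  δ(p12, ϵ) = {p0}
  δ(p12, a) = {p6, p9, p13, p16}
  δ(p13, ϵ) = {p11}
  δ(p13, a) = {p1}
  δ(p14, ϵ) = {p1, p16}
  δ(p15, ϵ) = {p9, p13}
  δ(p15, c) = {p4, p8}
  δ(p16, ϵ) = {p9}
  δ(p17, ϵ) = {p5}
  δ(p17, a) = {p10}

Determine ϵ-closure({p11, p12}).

Start with {p11, p12}.
From p11 via ϵ: add p1, p10.
From p12 via ϵ: add p0.
From p0 via ϵ: add p6.
From p6 via ϵ: add p16.
From p16 via ϵ: add p9.
From p9 via ϵ: add p3.
No new states can be added; the closed set is {p0, p1, p3, p6, p9, p10, p11, p12, p16}.

{p0, p1, p3, p6, p9, p10, p11, p12, p16}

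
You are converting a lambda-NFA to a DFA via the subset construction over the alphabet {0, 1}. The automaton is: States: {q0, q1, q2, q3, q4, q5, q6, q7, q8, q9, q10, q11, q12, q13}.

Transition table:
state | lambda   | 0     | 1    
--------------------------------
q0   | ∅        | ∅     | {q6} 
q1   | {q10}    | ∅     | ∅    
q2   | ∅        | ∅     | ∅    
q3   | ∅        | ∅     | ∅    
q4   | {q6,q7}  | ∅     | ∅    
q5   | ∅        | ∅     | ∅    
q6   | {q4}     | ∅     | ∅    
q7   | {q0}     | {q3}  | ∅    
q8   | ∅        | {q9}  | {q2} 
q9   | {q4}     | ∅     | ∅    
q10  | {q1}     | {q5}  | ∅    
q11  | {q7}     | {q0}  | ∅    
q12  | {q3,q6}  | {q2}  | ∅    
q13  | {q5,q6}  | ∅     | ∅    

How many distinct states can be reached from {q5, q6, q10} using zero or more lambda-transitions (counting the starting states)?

Start with {q5, q6, q10}.
From q6 via lambda: add q4.
From q10 via lambda: add q1.
From q4 via lambda: add q7.
From q7 via lambda: add q0.
lambda-closure = {q0, q1, q4, q5, q6, q7, q10}, which has 7 states.

7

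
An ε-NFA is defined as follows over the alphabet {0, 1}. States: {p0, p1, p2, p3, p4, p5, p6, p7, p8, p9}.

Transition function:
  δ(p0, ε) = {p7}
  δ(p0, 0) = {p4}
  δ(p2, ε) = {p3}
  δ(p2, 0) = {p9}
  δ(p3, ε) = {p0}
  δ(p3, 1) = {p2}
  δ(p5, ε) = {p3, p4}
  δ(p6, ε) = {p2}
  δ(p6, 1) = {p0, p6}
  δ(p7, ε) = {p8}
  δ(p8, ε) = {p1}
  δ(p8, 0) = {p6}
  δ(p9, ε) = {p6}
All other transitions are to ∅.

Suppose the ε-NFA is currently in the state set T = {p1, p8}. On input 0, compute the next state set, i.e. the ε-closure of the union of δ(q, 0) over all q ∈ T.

p8 on 0 → {p6}.
No 0-transition from p1.
Union after reading 0: {p6}.
Now take the ε-closure:
From p6 via ε: add p2.
From p2 via ε: add p3.
From p3 via ε: add p0.
From p0 via ε: add p7.
From p7 via ε: add p8.
From p8 via ε: add p1.
No new states can be added; the closed set is {p0, p1, p2, p3, p6, p7, p8}.

{p0, p1, p2, p3, p6, p7, p8}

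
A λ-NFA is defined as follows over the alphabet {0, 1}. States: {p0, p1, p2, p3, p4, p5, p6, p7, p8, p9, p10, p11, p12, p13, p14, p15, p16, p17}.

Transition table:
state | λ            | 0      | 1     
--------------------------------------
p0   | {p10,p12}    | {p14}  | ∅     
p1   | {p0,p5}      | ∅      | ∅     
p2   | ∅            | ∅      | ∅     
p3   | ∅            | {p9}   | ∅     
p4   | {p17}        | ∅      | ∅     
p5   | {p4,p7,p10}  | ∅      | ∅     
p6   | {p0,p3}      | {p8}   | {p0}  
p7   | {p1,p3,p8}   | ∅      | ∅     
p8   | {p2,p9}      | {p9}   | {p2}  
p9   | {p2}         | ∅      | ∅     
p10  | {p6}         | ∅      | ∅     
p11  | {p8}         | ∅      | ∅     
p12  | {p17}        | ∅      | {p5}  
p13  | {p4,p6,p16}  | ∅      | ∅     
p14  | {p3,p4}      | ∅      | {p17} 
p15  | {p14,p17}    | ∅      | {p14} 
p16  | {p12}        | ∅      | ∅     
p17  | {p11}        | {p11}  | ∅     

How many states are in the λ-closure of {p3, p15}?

9

Start with {p3, p15}.
From p15 via λ: add p14, p17.
From p14 via λ: add p4.
From p17 via λ: add p11.
From p11 via λ: add p8.
From p8 via λ: add p2, p9.
λ-closure = {p2, p3, p4, p8, p9, p11, p14, p15, p17}, which has 9 states.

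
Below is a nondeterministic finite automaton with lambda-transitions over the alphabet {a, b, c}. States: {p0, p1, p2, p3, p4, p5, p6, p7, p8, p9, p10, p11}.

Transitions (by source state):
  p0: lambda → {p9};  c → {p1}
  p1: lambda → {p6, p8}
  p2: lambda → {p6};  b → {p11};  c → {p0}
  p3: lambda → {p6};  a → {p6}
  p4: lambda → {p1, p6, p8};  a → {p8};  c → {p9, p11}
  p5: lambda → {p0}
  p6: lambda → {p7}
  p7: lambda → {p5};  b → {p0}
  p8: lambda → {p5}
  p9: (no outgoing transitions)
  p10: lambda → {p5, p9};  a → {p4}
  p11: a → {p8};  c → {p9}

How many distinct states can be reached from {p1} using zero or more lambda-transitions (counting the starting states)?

7

Start with {p1}.
From p1 via lambda: add p6, p8.
From p6 via lambda: add p7.
From p8 via lambda: add p5.
From p5 via lambda: add p0.
From p0 via lambda: add p9.
lambda-closure = {p0, p1, p5, p6, p7, p8, p9}, which has 7 states.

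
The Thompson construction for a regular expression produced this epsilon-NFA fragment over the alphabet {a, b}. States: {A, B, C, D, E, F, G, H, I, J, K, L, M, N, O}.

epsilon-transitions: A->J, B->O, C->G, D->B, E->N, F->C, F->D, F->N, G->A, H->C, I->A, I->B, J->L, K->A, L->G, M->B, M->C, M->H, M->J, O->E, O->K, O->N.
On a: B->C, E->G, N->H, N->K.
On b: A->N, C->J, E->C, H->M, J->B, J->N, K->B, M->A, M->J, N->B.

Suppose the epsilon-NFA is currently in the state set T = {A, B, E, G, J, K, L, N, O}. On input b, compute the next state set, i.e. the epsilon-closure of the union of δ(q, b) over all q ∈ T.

{A, B, C, E, G, J, K, L, N, O}

A on b → {N}.
E on b → {C}.
J on b → {B, N}.
K on b → {B}.
N on b → {B}.
No b-transition from B, G, L, O.
Union after reading b: {B, C, N}.
Now take the epsilon-closure:
From B via epsilon: add O.
From C via epsilon: add G.
From G via epsilon: add A.
From O via epsilon: add E, K.
From A via epsilon: add J.
From J via epsilon: add L.
No new states can be added; the closed set is {A, B, C, E, G, J, K, L, N, O}.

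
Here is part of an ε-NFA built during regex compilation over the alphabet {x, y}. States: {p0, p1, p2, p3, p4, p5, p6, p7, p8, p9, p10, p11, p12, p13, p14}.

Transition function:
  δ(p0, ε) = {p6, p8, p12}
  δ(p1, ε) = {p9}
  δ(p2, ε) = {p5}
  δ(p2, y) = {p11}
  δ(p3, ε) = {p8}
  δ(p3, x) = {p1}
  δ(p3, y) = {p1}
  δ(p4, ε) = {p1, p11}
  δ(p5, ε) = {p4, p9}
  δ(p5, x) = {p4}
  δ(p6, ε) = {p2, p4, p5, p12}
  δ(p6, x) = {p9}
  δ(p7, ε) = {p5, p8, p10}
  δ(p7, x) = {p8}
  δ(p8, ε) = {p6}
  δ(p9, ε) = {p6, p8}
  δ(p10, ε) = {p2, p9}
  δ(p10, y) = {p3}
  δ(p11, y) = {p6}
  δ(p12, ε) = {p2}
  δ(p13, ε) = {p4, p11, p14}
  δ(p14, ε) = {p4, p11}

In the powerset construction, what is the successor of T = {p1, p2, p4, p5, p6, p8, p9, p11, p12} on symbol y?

p2 on y → {p11}.
p11 on y → {p6}.
No y-transition from p1, p4, p5, p6, p8, p9, p12.
Union after reading y: {p6, p11}.
Now take the ε-closure:
From p6 via ε: add p2, p4, p5, p12.
From p4 via ε: add p1.
From p5 via ε: add p9.
From p9 via ε: add p8.
No new states can be added; the closed set is {p1, p2, p4, p5, p6, p8, p9, p11, p12}.

{p1, p2, p4, p5, p6, p8, p9, p11, p12}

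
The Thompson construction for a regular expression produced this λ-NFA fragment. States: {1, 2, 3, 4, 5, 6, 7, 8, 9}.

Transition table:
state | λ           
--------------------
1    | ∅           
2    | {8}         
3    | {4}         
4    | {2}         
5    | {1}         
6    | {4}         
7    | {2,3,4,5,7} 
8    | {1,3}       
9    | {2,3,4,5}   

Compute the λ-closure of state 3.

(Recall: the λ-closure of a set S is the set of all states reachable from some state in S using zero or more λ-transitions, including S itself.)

Start with {3}.
From 3 via λ: add 4.
From 4 via λ: add 2.
From 2 via λ: add 8.
From 8 via λ: add 1.
No new states can be added; the closed set is {1, 2, 3, 4, 8}.

{1, 2, 3, 4, 8}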